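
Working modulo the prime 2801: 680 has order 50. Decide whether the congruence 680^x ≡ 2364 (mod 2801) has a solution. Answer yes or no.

2364 ∈ ⟨680⟩ iff 2364^50 ≡ 1 (mod 2801), since |⟨680⟩| = 50.
2364^50 mod 2801 = 1779.
Since 1779 ≠ 1, 2364 does not lie in the subgroup.

no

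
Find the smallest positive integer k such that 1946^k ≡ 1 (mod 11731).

The order of 1946 must divide p − 1 = 11730 = 2 · 3 · 5 · 17 · 23.
Divisors: 1, 2, 3, 5, 6, 10, 15, 17, 23, 30, 34, 46, 51, 69, 85, 102, 115, 138, 170, 230, 255, 345, 391, 510, 690, 782, 1173, 1955, 2346, 3910, 5865, 11730.
Check each in increasing order: 1946^1 ≡ 1946;  1946^2 ≡ 9534;  1946^3 ≡ 6453;  1946^5 ≡ 5538;  1946^6 ≡ 7890;  1946^10 ≡ 4610;  1946^15 ≡ 3524;  1946^17 ≡ 232;  1946^23 ≡ 444;  1946^30 ≡ 7178;  1946^34 ≡ 6900;  1946^46 ≡ 9440;  1946^51 ≡ 5384;  1946^69 ≡ 3393;  1946^85 ≡ 9254;  1946^102 ≡ 155;  1946^115 ≡ 4290;  1946^138 ≡ 4338;  1946^170 ≡ 216;  1946^230 ≡ 9892;  1946^255 ≡ 4594;  1946^345 ≡ 5653;  1946^391 ≡ 1.
Smallest exponent giving 1 is 391.

391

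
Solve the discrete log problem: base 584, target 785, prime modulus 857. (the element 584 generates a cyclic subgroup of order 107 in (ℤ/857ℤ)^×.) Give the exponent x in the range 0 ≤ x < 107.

24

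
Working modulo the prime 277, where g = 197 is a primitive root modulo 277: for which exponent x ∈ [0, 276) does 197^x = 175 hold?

Baby-step giant-step with m = ceil(sqrt(276)) = 17.
Baby table (197^j mod 277 for j=0..16):
  0:1  1:197  2:29  3:173  4:10  5:31  6:13  7:68
  8:100  9:33  10:130  11:126  12:169  13:53  14:192  15:152
  16:28
Giant step factor: 197^(-17) ≡ 150 (mod 277).
Scan 175·150^i mod 277 for i = 0, 1, …:
  i=0: 175   i=1: 212   i=2: 222   i=3: 60
  i=4: 136   i=5: 179   i=6: 258   i=7: 197
Match at i=7, j=1: x = 7·17 + 1 = 120.

120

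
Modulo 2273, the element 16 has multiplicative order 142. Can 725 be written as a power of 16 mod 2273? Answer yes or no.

725 ∈ ⟨16⟩ iff 725^142 ≡ 1 (mod 2273), since |⟨16⟩| = 142.
725^142 mod 2273 = 1079.
Since 1079 ≠ 1, 725 does not lie in the subgroup.

no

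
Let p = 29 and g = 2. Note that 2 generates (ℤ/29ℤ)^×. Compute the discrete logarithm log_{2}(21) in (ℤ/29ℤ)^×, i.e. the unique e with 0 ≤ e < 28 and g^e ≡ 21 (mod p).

Successive powers of 2 modulo 29:
  2^0=1  2^1=2  2^2=4  2^3=8  2^4=16  2^5=3
  2^6=6  2^7=12  2^8=24  2^9=19  2^10=9  2^11=18
  2^12=7  2^13=14  2^14=28  2^15=27  2^16=25  2^17=21
So 2^17 ≡ 21 (mod 29), giving e = 17.

17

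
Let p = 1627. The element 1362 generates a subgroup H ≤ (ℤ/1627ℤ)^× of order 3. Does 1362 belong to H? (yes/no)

yes

⟨1362⟩ has order 3; its elements mod 1627 are {1, 264, 1362}.
1362 is in this set.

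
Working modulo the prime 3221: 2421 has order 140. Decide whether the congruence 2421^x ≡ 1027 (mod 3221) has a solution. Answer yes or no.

1027 ∈ ⟨2421⟩ iff 1027^140 ≡ 1 (mod 3221), since |⟨2421⟩| = 140.
1027^140 mod 3221 = 2840.
Since 2840 ≠ 1, 1027 does not lie in the subgroup.

no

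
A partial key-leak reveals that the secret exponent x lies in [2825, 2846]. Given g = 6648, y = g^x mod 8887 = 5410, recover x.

Compute 6648^2825 mod 8887 = 5798, then multiply by 6648 repeatedly:
  6648^2825=5798  6648^2826=2185  6648^2827=4522  6648^2828=6422  6648^2829=308
  6648^2830=3574  6648^2831=5001  6648^2832=381  6648^2833=93  6648^2834=5061
  6648^2835=8233  6648^2836=6838  6648^2837=2019  6648^2838=2942  6648^2839=7016
  6648^2840=3392  6648^2841=3697  6648^2842=5101  6648^2843=7543  6648^2844=5410
Found 5410 at exponent 2844.

2844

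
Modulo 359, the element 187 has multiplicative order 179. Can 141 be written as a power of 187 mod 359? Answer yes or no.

yes

141 ∈ ⟨187⟩ iff 141^179 ≡ 1 (mod 359), since |⟨187⟩| = 179.
141^179 mod 359 = 1.
Since 1 = 1, 141 lies in the subgroup.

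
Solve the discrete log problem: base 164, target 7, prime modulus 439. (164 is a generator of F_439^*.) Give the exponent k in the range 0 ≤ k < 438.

114

Baby-step giant-step with m = ceil(sqrt(438)) = 21.
Baby table (164^j mod 439 for j=0..20):
  0:1  1:164  2:117  3:311  4:80  5:389  6:141  7:296
  8:254  9:390  10:305  11:413  12:126  13:31  14:255  15:115
  16:422  17:285  18:206  19:420  20:396
Giant step factor: 164^(-21) ≡ 47 (mod 439).
Scan 7·47^i mod 439 for i = 0, 1, …:
  i=0: 7   i=1: 329   i=2: 98   i=3: 216
  i=4: 55   i=5: 390
Match at i=5, j=9: k = 5·21 + 9 = 114.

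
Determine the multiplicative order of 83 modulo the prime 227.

226

The order of 83 must divide p − 1 = 226 = 2 · 113.
Divisors: 1, 2, 113, 226.
Check each in increasing order: 83^1 ≡ 83;  83^2 ≡ 79;  83^113 ≡ 226;  83^226 ≡ 1.
Smallest exponent giving 1 is 226.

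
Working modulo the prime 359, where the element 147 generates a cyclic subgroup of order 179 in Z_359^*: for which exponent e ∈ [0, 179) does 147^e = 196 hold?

Baby-step giant-step with m = ceil(sqrt(179)) = 14.
Baby table (147^j mod 359 for j=0..13):
  0:1  1:147  2:69  3:91  4:94  5:176  6:24  7:297
  8:220  9:30  10:102  11:275  12:217  13:307
Giant step factor: 147^(-14) ≡ 253 (mod 359).
Scan 196·253^i mod 359 for i = 0, 1, …:
  i=0: 196   i=1: 46   i=2: 150   i=3: 255
  i=4: 254   i=5: 1
Match at i=5, j=0: e = 5·14 + 0 = 70.

70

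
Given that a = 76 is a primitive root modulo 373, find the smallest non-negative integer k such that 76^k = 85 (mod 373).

Successive powers of 76 modulo 373:
  76^0=1  76^1=76  76^2=181  76^3=328  76^4=310  76^5=61
  76^6=160  76^7=224  76^8=239  76^9=260  76^10=364  76^11=62
  76^12=236  76^13=32  76^14=194  76^15=197  76^16=52  76^17=222
  76^18=87  76^19=271  76^20=81  76^21=188  76^22=114  76^23=85
So 76^23 ≡ 85 (mod 373), giving k = 23.

23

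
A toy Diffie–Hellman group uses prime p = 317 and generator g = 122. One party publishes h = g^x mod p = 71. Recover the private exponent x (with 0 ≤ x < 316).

235

Baby-step giant-step with m = ceil(sqrt(316)) = 18.
Baby table (122^j mod 317 for j=0..17):
  0:1  1:122  2:302  3:72  4:225  5:188  6:112  7:33
  8:222  9:139  10:157  11:134  12:181  13:209  14:138  15:35
  16:149  17:109
Giant step factor: 122^(-18) ≡ 99 (mod 317).
Scan 71·99^i mod 317 for i = 0, 1, …:
  i=0: 71   i=1: 55   i=2: 56   i=3: 155
  i=4: 129   i=5: 91   i=6: 133   i=7: 170
  i=8: 29   i=9: 18   i=10: 197   i=11: 166
  i=12: 267   i=13: 122
Match at i=13, j=1: x = 13·18 + 1 = 235.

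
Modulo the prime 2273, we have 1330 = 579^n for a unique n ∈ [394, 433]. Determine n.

411

Compute 579^394 mod 2273 = 547, then multiply by 579 repeatedly:
  579^394=547  579^395=766  579^396=279  579^397=158  579^398=562
  579^399=359  579^400=1018  579^401=715  579^402=299  579^403=373
  579^404=32  579^405=344  579^406=1425  579^407=2249  579^408=2015
  579^409=636  579^410=18  579^411=1330
Found 1330 at exponent 411.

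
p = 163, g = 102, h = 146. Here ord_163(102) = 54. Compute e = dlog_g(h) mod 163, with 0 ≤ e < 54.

8

Successive powers of 102 modulo 163:
  102^0=1  102^1=102  102^2=135  102^3=78  102^4=132  102^5=98
  102^6=53  102^7=27  102^8=146
So 102^8 ≡ 146 (mod 163), giving e = 8.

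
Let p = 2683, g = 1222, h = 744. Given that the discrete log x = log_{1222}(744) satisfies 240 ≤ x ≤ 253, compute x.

242

Compute 1222^240 mod 2683 = 797, then multiply by 1222 repeatedly:
  1222^240=797  1222^241=5  1222^242=744
Found 744 at exponent 242.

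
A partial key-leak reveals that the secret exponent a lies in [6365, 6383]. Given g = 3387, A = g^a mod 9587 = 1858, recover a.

Compute 3387^6365 mod 9587 = 9084, then multiply by 3387 repeatedly:
  3387^6365=9084  3387^6366=2825  3387^6367=449  3387^6368=6017  3387^6369=7204
  3387^6370=1033  3387^6371=9103  3387^6372=69  3387^6373=3615  3387^6374=1406
  3387^6375=6970  3387^6376=4196  3387^6377=3918  3387^6378=1858
Found 1858 at exponent 6378.

6378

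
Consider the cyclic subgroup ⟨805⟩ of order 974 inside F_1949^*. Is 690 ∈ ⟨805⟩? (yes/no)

690 ∈ ⟨805⟩ iff 690^974 ≡ 1 (mod 1949), since |⟨805⟩| = 974.
690^974 mod 1949 = 1948.
Since 1948 ≠ 1, 690 does not lie in the subgroup.

no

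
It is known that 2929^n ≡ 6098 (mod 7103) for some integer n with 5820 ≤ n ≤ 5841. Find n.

5821

Compute 2929^5820 mod 7103 = 4794, then multiply by 2929 repeatedly:
  2929^5820=4794  2929^5821=6098
Found 6098 at exponent 5821.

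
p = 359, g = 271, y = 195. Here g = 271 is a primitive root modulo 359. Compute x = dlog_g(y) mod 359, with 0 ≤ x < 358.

235

Baby-step giant-step with m = ceil(sqrt(358)) = 19.
Baby table (271^j mod 359 for j=0..18):
  0:1  1:271  2:205  3:269  4:22  5:218  6:202  7:174
  8:125  9:129  10:136  11:238  12:237  13:325  14:120  15:210
  16:188  17:329  18:127
Giant step factor: 271^(-19) ≡ 84 (mod 359).
Scan 195·84^i mod 359 for i = 0, 1, …:
  i=0: 195   i=1: 225   i=2: 232   i=3: 102
  i=4: 311   i=5: 276   i=6: 208   i=7: 240
  i=8: 56   i=9: 37   i=10: 236   i=11: 79
  i=12: 174
Match at i=12, j=7: x = 12·19 + 7 = 235.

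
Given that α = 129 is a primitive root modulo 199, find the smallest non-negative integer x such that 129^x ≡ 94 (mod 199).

Baby-step giant-step with m = ceil(sqrt(198)) = 15.
Baby table (129^j mod 199 for j=0..14):
  0:1  1:129  2:124  3:76  4:53  5:71  6:5  7:48
  8:23  9:181  10:66  11:156  12:25  13:41  14:115
Giant step factor: 129^(-15) ≡ 42 (mod 199).
Scan 94·42^i mod 199 for i = 0, 1, …:
  i=0: 94   i=1: 167   i=2: 49   i=3: 68
  i=4: 70   i=5: 154   i=6: 100   i=7: 21
  i=8: 86   i=9: 30   i=10: 66
Match at i=10, j=10: x = 10·15 + 10 = 160.

160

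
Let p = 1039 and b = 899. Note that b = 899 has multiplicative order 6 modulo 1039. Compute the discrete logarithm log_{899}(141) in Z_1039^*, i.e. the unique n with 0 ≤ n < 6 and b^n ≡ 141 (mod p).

5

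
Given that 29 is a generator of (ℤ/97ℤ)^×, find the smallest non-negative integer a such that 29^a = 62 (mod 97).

80

Baby-step giant-step with m = ceil(sqrt(96)) = 10.
Baby table (29^j mod 97 for j=0..9):
  0:1  1:29  2:65  3:42  4:54  5:14  6:18  7:37
  8:6  9:77
Giant step factor: 29^(-10) ≡ 49 (mod 97).
Scan 62·49^i mod 97 for i = 0, 1, …:
  i=0: 62   i=1: 31   i=2: 64   i=3: 32
  i=4: 16   i=5: 8   i=6: 4   i=7: 2
  i=8: 1
Match at i=8, j=0: a = 8·10 + 0 = 80.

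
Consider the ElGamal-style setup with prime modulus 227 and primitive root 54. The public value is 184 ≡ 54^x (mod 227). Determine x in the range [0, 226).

197

Baby-step giant-step with m = ceil(sqrt(226)) = 16.
Baby table (54^j mod 227 for j=0..15):
  0:1  1:54  2:192  3:153  4:90  5:93  6:28  7:150
  8:155  9:198  10:23  11:107  12:103  13:114  14:27  15:96
Giant step factor: 54^(-16) ≡ 92 (mod 227).
Scan 184·92^i mod 227 for i = 0, 1, …:
  i=0: 184   i=1: 130   i=2: 156   i=3: 51
  i=4: 152   i=5: 137   i=6: 119   i=7: 52
  i=8: 17   i=9: 202   i=10: 197   i=11: 191
  i=12: 93
Match at i=12, j=5: x = 12·16 + 5 = 197.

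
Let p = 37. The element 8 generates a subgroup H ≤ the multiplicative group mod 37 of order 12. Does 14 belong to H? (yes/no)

⟨8⟩ has order 12; its elements mod 37 are {1, 6, 8, 10, 11, 14, 23, 26, 27, 29, 31, 36}.
14 is in this set.

yes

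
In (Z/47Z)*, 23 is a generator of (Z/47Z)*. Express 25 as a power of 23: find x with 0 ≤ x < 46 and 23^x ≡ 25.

Successive powers of 23 modulo 47:
  23^0=1  23^1=23  23^2=12  23^3=41  23^4=3  23^5=22
  23^6=36  23^7=29  23^8=9  23^9=19  23^10=14  23^11=40
  23^12=27  23^13=10  23^14=42  23^15=26  23^16=34  23^17=30
  23^18=32  23^19=31  23^20=8  23^21=43  23^22=2  23^23=46
  23^24=24  23^25=35  23^26=6  23^27=44  23^28=25
So 23^28 ≡ 25 (mod 47), giving x = 28.

28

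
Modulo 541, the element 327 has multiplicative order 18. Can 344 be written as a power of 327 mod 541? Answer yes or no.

344 ∈ ⟨327⟩ iff 344^18 ≡ 1 (mod 541), since |⟨327⟩| = 18.
344^18 mod 541 = 234.
Since 234 ≠ 1, 344 does not lie in the subgroup.

no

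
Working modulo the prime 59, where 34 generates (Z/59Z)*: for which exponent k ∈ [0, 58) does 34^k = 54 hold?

Baby-step giant-step with m = ceil(sqrt(58)) = 8.
Baby table (34^j mod 59 for j=0..7):
  0:1  1:34  2:35  3:10  4:45  5:55  6:41  7:37
Giant step factor: 34^(-8) ≡ 28 (mod 59).
Scan 54·28^i mod 59 for i = 0, 1, …:
  i=0: 54   i=1: 37
Match at i=1, j=7: k = 1·8 + 7 = 15.

15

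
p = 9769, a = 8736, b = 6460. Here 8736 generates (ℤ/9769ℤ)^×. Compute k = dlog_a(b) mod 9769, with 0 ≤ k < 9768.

Baby-step giant-step with m = ceil(sqrt(9768)) = 99.
Baby table (8736^j mod 9769 for j=0..98):
  0:1  1:8736  2:2268  3:1716  4:5330  5:3826  6:4187  7:2496
  8:648  9:4677  10:4314  11:8071  12:5383  13:7691  14:7163  15:5523
  16:9606  17:2306  18:1538  19:3593  20:651  21:1578  22:1349  23:3450
  24:1835  25:9400  26:186  27:3242  28:1781  29:6568  30:4711  31:8268
  32:7031  33:5113  34:3300  35:481  36:1346  37:6549  38:4800  39:4252
  40:3734  41:1533  42:8758  43:8849  44:2767  45:4006  46:3858  47:438
  48:6689  49:6715  50:9164  51:9518  52:5289  53:7103  54:8889  55:523
  56:6805  57:4115  58:8489  59:3425  60:8122  61:1545  62:6131  63:6758
  64:3821  65:9352  66:925  67:1837  68:7334  69:4722  70:6674  71:2672
  72:4451  73:3316  74:3491  75:8327  76:4698  77:2159  78:6854  79:2343
  80:2393  81:9357  82:5529  83:3408  84:6145  85:2065  86:6266  87:4069
  88:7162  89:6556  90:7338  91:590  92:5977  93:9536  94:6233  95:8851
  96:701  97:8542  98:7290
Giant step factor: 8736^(-99) ≡ 566 (mod 9769).
Scan 6460·566^i mod 9769 for i = 0, 1, …:
  i=0: 6460   i=1: 2754   i=2: 5493   i=3: 2496
Match at i=3, j=7: k = 3·99 + 7 = 304.

304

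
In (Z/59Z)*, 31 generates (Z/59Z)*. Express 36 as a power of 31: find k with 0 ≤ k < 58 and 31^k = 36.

8

Successive powers of 31 modulo 59:
  31^0=1  31^1=31  31^2=17  31^3=55  31^4=53  31^5=50
  31^6=16  31^7=24  31^8=36
So 31^8 ≡ 36 (mod 59), giving k = 8.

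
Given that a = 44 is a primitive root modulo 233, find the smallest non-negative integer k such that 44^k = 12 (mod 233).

Successive powers of 44 modulo 233:
  44^0=1  44^1=44  44^2=72  44^3=139  44^4=58  44^5=222
  44^6=215  44^7=140  44^8=102  44^9=61  44^10=121  44^11=198
  44^12=91  44^13=43  44^14=28  44^15=67  44^16=152  44^17=164
  44^18=226  44^19=158  44^20=195  44^21=192  44^22=60  44^23=77
  44^24=126  44^25=185  44^26=218  44^27=39  44^28=85  44^29=12
So 44^29 ≡ 12 (mod 233), giving k = 29.

29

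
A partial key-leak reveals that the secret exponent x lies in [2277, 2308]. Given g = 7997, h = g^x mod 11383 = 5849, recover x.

2284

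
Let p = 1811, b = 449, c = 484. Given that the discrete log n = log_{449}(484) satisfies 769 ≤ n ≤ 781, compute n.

Compute 449^769 mod 1811 = 513, then multiply by 449 repeatedly:
  449^769=513  449^770=340  449^771=536  449^772=1612  449^773=1199
  449^774=484
Found 484 at exponent 774.

774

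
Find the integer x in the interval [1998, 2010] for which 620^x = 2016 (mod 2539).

2005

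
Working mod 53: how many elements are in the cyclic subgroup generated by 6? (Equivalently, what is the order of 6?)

26

The order of 6 must divide p − 1 = 52 = 2^2 · 13.
Divisors: 1, 2, 4, 13, 26, 52.
Check each in increasing order: 6^1 ≡ 6;  6^2 ≡ 36;  6^4 ≡ 24;  6^13 ≡ 52;  6^26 ≡ 1.
Smallest exponent giving 1 is 26.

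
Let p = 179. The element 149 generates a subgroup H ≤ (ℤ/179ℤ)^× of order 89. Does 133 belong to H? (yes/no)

no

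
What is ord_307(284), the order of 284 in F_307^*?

153

The order of 284 must divide p − 1 = 306 = 2 · 3^2 · 17.
Divisors: 1, 2, 3, 6, 9, 17, 18, 34, 51, 102, 153, 306.
Check each in increasing order: 284^1 ≡ 284;  284^2 ≡ 222;  284^3 ≡ 113;  284^6 ≡ 182;  284^9 ≡ 304;  284^17 ≡ 53;  284^18 ≡ 9;  284^34 ≡ 46;  284^51 ≡ 289;  284^102 ≡ 17;  284^153 ≡ 1.
Smallest exponent giving 1 is 153.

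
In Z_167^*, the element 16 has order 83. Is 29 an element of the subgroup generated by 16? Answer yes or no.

yes

29 ∈ ⟨16⟩ iff 29^83 ≡ 1 (mod 167), since |⟨16⟩| = 83.
29^83 mod 167 = 1.
Since 1 = 1, 29 lies in the subgroup.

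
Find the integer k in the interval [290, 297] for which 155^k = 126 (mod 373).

Compute 155^290 mod 373 = 48, then multiply by 155 repeatedly:
  155^290=48  155^291=353  155^292=257  155^293=297  155^294=156
  155^295=308  155^296=369  155^297=126
Found 126 at exponent 297.

297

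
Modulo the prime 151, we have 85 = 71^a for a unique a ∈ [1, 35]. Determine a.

Compute 71^1 mod 151 = 71, then multiply by 71 repeatedly:
  71^1=71  71^2=58  71^3=41  71^4=42  71^5=113
  71^6=20  71^7=61  71^8=103  71^9=65  71^10=85
Found 85 at exponent 10.

10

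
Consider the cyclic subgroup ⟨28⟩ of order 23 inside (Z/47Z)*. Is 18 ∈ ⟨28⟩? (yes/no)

yes

⟨28⟩ has order 23; its elements mod 47 are {1, 2, 3, 4, 6, 7, 8, 9, 12, 14, 16, 17, 18, 21, 24, 25, 27, 28, 32, 34, 36, 37, 42}.
18 is in this set.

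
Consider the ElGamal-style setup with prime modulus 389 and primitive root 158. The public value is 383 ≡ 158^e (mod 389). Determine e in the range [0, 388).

62

Baby-step giant-step with m = ceil(sqrt(388)) = 20.
Baby table (158^j mod 389 for j=0..19):
  0:1  1:158  2:68  3:241  4:345  5:50  6:120  7:288
  8:380  9:134  10:166  11:165  12:7  13:328  14:87  15:131
  16:81  17:350  18:62  19:71
Giant step factor: 158^(-20) ≡ 142 (mod 389).
Scan 383·142^i mod 389 for i = 0, 1, …:
  i=0: 383   i=1: 315   i=2: 384   i=3: 68
Match at i=3, j=2: e = 3·20 + 2 = 62.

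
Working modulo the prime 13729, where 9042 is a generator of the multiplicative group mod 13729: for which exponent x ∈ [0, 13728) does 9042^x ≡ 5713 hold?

1037

Baby-step giant-step with m = ceil(sqrt(13728)) = 118.
Baby table (9042^j mod 13729 for j=0..117):
  0:1  1:9042  2:1569  3:4841  4:4270  5:3392  6:13607  7:8925
  8:788  9:13474  10:762  11:11775  12:1155  13:9470  14:13696  15:3652
  16:3139  17:4995  18:10109  19:11625  20:4026  21:7513  22:1454  23:8415
  24:2312  25:9566  26:3072  27:3257  28:1089  29:3045  30:6245  31:13642
  32:9628  33:787  34:4432  35:12922  36:6934  37:10614  38:6078  39:89
  40:8456  41:2351  42:5250  43:9347  44:13579  45:2871  46:11772  47:1487
  48:4763  49:12902  50:4571  51:6692  52:5361  53:10792  54:9261  55:4791
  56:5227  57:7316  58:4950  59:1360  60:9665  61:5845  62:7569  63:13562
  64:176  65:12557  66:1564  67:818  68:10154  69:6645  70:5986  71:5694
  72:1398  73:10036  74:10551  75:13050  76:11074  77:5511  78:7921  79:11218
  80:3304  81:464  82:8143  83:379  84:8397  85:4304  86:8782  87:12037
  88:8771  89:8678  90:5241  91:10343  92:13187  93:489  94:800  95:12146
  96:5861  97:1222  98:11208  99:8987  100:12232  101:920  102:12595  103:1935
  104:5524  105:1906  106:4157  107:11321  108:1058  109:11052  110:12522  111:861
  112:819  113:5467  114:8214  115:10827  116:9964  117:4790
Giant step factor: 9042^(-118) ≡ 9335 (mod 13729).
Scan 5713·9335^i mod 13729 for i = 0, 1, …:
  i=0: 5713   i=1: 7419   i=2: 7289   i=3: 1891
  i=4: 10720   i=5: 519   i=6: 12257   i=7: 1609
  i=8: 489
Match at i=8, j=93: x = 8·118 + 93 = 1037.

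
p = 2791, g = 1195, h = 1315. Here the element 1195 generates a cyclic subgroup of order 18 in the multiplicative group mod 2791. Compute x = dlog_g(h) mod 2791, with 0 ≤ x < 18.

Successive powers of 1195 modulo 2791:
  1195^0=1  1195^1=1195  1195^2=1824  1195^3=2700  1195^4=104  1195^5=1476
  1195^6=2699  1195^7=1700  1195^8=2443  1195^9=2790  1195^10=1596  1195^11=967
  1195^12=91  1195^13=2687  1195^14=1315
So 1195^14 ≡ 1315 (mod 2791), giving x = 14.

14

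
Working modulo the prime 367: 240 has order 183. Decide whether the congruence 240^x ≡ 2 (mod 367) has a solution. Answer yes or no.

yes

2 ∈ ⟨240⟩ iff 2^183 ≡ 1 (mod 367), since |⟨240⟩| = 183.
2^183 mod 367 = 1.
Since 1 = 1, 2 lies in the subgroup.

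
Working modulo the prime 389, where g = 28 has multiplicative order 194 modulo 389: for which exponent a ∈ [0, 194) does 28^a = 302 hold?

Baby-step giant-step with m = ceil(sqrt(194)) = 14.
Baby table (28^j mod 389 for j=0..13):
  0:1  1:28  2:6  3:168  4:36  5:230  6:216  7:213
  8:129  9:111  10:385  11:277  12:365  13:106
Giant step factor: 28^(-14) ≡ 208 (mod 389).
Scan 302·208^i mod 389 for i = 0, 1, …:
  i=0: 302   i=1: 187   i=2: 385
Match at i=2, j=10: a = 2·14 + 10 = 38.

38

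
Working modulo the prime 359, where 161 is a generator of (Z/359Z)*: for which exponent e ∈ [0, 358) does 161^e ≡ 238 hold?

7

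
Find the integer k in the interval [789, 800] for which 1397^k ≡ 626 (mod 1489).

Compute 1397^789 mod 1489 = 211, then multiply by 1397 repeatedly:
  1397^789=211  1397^790=1434  1397^791=593  1397^792=537  1397^793=1222
  1397^794=740  1397^795=414  1397^796=626
Found 626 at exponent 796.

796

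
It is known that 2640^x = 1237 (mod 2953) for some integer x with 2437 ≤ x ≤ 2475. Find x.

Compute 2640^2437 mod 2953 = 435, then multiply by 2640 repeatedly:
  2640^2437=435  2640^2438=2636  2640^2439=1772  2640^2440=528  2640^2441=104
  2640^2442=2884  2640^2443=926  2640^2444=2509  2640^2445=181  2640^2446=2407
  2640^2447=2577  2640^2448=2521  2640^2449=2331  2640^2450=2741  2640^2451=1390
  2640^2452=1974  2640^2453=2268  2640^2454=1789  2640^2455=1113  2640^2456=85
  2640^2457=2925  2640^2458=2858  2640^2459=205  2640^2460=801  2640^2461=292
  2640^2462=147  2640^2463=1237
Found 1237 at exponent 2463.

2463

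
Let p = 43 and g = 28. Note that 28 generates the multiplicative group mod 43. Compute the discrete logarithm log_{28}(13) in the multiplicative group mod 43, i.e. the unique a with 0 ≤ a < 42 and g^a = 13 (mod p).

Baby-step giant-step with m = ceil(sqrt(42)) = 7.
Baby table (28^j mod 43 for j=0..6):
  0:1  1:28  2:10  3:22  4:14  5:5  6:11
Giant step factor: 28^(-7) ≡ 37 (mod 43).
Scan 13·37^i mod 43 for i = 0, 1, …:
  i=0: 13   i=1: 8   i=2: 38   i=3: 30
  i=4: 35   i=5: 5
Match at i=5, j=5: a = 5·7 + 5 = 40.

40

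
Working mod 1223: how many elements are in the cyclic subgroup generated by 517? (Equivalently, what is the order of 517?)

26

The order of 517 must divide p − 1 = 1222 = 2 · 13 · 47.
Divisors: 1, 2, 13, 26, 47, 94, 611, 1222.
Check each in increasing order: 517^1 ≡ 517;  517^2 ≡ 675;  517^13 ≡ 1222;  517^26 ≡ 1.
Smallest exponent giving 1 is 26.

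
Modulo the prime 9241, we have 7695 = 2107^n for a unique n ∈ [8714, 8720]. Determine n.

8720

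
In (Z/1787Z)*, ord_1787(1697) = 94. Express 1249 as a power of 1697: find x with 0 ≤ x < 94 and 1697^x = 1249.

Successive powers of 1697 modulo 1787:
  1697^0=1  1697^1=1697  1697^2=952  1697^3=96  1697^4=295  1697^5=255
  1697^6=281  1697^7=1515  1697^8=1249
So 1697^8 ≡ 1249 (mod 1787), giving x = 8.

8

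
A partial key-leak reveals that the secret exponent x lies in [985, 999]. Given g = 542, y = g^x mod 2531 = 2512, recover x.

Compute 542^985 mod 2531 = 2358, then multiply by 542 repeatedly:
  542^985=2358  542^986=2412  542^987=1308  542^988=256  542^989=2078
  542^990=2512
Found 2512 at exponent 990.

990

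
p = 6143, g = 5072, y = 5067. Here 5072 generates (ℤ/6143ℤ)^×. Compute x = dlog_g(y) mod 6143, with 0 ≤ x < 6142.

Baby-step giant-step with m = ceil(sqrt(6142)) = 79.
Baby table (5072^j mod 6143 for j=0..78):
  0:1  1:5072  2:4443  3:2372  4:2790  5:3551  6:5539  7:1869
  8:919  9:4774  10:4165  11:5246  12:2379  13:1436  14:3937  15:3714
  16:2970  17:1204  18:546  19:4962  20:5536  21:5082  22:6019  23:3801
  24:1938  25:736  26:4191  27:1972  28:1180  29:1678  30:2761  31:3895
  32:5695  33:654  34:6011  35:83  36:3252  37:189  38:300  39:4279
  40:6012  41:5155  42:1552  43:2561  44:3090  45:1687  46:5408  47:881
  48:2471  49:1192  50:1112  51:790  52:1644  53:2317  54:265  55:4906
  56:4082  57:1994  58:2190  59:1136  60:5801  61:3845  62:3958  63:5795
  64:4128  65:1872  66:3849  67:5817  68:5138  69:1330  70:746  71:5767
  72:3401  73:328  74:5006  75:1413  76:3998  77:5956  78:3701
Giant step factor: 5072^(-79) ≡ 6139 (mod 6143).
Scan 5067·6139^i mod 6143 for i = 0, 1, …:
  i=0: 5067   i=1: 4304   i=2: 1213   i=3: 1291
  i=4: 979   i=5: 2227   i=6: 3378   i=7: 4917
  i=8: 4904   i=9: 4956     …   i=28: 3682
  i=29: 3701
Match at i=29, j=78: x = 29·79 + 78 = 2369.

2369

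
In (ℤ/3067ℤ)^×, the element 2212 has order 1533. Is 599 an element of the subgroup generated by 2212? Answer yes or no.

no

599 ∈ ⟨2212⟩ iff 599^1533 ≡ 1 (mod 3067), since |⟨2212⟩| = 1533.
599^1533 mod 3067 = 3066.
Since 3066 ≠ 1, 599 does not lie in the subgroup.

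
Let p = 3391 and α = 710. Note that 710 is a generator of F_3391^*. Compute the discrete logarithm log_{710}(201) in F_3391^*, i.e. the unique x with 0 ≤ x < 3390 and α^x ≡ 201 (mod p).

2115

Baby-step giant-step with m = ceil(sqrt(3390)) = 59.
Baby table (710^j mod 3391 for j=0..58):
  0:1  1:710  2:2232  3:1123  4:445  5:587  6:3068  7:1258
  8:1347  9:108  10:2078  11:295  12:2599  13:586  14:2358  15:2417
  16:224  17:3054  18:1491  19:618  20:1341  21:2630  22:2250  23:339
  24:3320  25:455  26:905  27:1651  28:2315  29:2406  30:2587  31:2239
  32:2702  33:2505  34:1666  35:2792  36:1976  37:2477  38:2132  39:1334
  40:1051  41:190  42:2651  43:205  44:3128  45:3166  46:3018  47:3059
  48:1650  49:1605  50:174  51:1464  52:1794  53:2115  54:2828  55:408
  56:1445  57:1868  58:399
Giant step factor: 710^(-59) ≡ 683 (mod 3391).
Scan 201·683^i mod 3391 for i = 0, 1, …:
  i=0: 201   i=1: 1643   i=2: 3139   i=3: 825
  i=4: 569   i=5: 2053   i=6: 1716   i=7: 2133
  i=8: 2100   i=9: 3298     …   i=34: 884
  i=35: 174
Match at i=35, j=50: x = 35·59 + 50 = 2115.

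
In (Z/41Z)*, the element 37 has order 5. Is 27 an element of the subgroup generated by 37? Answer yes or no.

27 ∈ ⟨37⟩ iff 27^5 ≡ 1 (mod 41), since |⟨37⟩| = 5.
27^5 mod 41 = 14.
Since 14 ≠ 1, 27 does not lie in the subgroup.

no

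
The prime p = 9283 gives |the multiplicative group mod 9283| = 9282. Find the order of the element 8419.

1326

The order of 8419 must divide p − 1 = 9282 = 2 · 3 · 7 · 13 · 17.
Divisors: 1, 2, 3, 6, 7, 13, 14, 17, 21, 26, 34, 39, 42, 51, 78, 91, 102, 119, 182, 221, 238, 273, 357, 442, 546, 663, 714, 1326, 1547, 3094, 4641, 9282.
Check each in increasing order: 8419^1 ≡ 8419;  8419^2 ≡ 3856;  8419^3 ≡ 1013;  8419^6 ≡ 5039;  8419^7 ≡ 31;  8419^13 ≡ 7681;  8419^14 ≡ 961;  8419^17 ≡ 8061;  8419^21 ≡ 1942;  8419^26 ≡ 4296;  8419^34 ≡ 8004;  8419^39 ≡ 5794;  8419^42 ≡ 2466;  8419^51 ≡ 3394;  8419^78 ≡ 3108;  8419^91 ≡ 5955;  8419^102 ≡ 8316;  8419^119 ≡ 2733;  8419^182 ≡ 965;  8419^221 ≡ 2844;  8419^238 ≡ 5757;  8419^273 ≡ 398;  8419^357 ≡ 8479;  8419^442 ≡ 2843;  8419^546 ≡ 593;  8419^663 ≡ 9282;  8419^714 ≡ 5889;  8419^1326 ≡ 1.
Smallest exponent giving 1 is 1326.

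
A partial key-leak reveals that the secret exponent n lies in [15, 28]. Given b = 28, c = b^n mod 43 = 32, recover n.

27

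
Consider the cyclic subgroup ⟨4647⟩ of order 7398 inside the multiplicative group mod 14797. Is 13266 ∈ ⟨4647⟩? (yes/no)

no

13266 ∈ ⟨4647⟩ iff 13266^7398 ≡ 1 (mod 14797), since |⟨4647⟩| = 7398.
13266^7398 mod 14797 = 14796.
Since 14796 ≠ 1, 13266 does not lie in the subgroup.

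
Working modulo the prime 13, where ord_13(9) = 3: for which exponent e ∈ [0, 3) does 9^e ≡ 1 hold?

Successive powers of 9 modulo 13:
  9^0=1
So 9^0 ≡ 1 (mod 13), giving e = 0.

0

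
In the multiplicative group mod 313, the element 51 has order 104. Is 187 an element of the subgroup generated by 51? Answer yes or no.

no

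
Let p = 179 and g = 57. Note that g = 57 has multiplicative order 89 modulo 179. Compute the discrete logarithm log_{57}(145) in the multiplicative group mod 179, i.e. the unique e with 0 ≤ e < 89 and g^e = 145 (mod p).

73

Baby-step giant-step with m = ceil(sqrt(89)) = 10.
Baby table (57^j mod 179 for j=0..9):
  0:1  1:57  2:27  3:107  4:13  5:25  6:172  7:138
  8:169  9:146
Giant step factor: 57^(-10) ≡ 59 (mod 179).
Scan 145·59^i mod 179 for i = 0, 1, …:
  i=0: 145   i=1: 142   i=2: 144   i=3: 83
  i=4: 64   i=5: 17   i=6: 108   i=7: 107
Match at i=7, j=3: e = 7·10 + 3 = 73.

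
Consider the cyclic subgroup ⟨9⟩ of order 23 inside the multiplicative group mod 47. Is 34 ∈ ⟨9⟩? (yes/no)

yes

34 ∈ ⟨9⟩ iff 34^23 ≡ 1 (mod 47), since |⟨9⟩| = 23.
34^23 mod 47 = 1.
Since 1 = 1, 34 lies in the subgroup.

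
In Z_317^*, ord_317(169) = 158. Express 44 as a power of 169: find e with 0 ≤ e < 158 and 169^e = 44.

Baby-step giant-step with m = ceil(sqrt(158)) = 13.
Baby table (169^j mod 317 for j=0..12):
  0:1  1:169  2:31  3:167  4:10  5:105  6:310  7:85
  8:100  9:99  10:247  11:216  12:49
Giant step factor: 169^(-13) ≡ 252 (mod 317).
Scan 44·252^i mod 317 for i = 0, 1, …:
  i=0: 44   i=1: 310
Match at i=1, j=6: e = 1·13 + 6 = 19.

19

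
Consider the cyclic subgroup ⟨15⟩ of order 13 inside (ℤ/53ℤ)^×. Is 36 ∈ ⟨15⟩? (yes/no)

yes

⟨15⟩ has order 13; its elements mod 53 are {1, 10, 13, 15, 16, 24, 28, 36, 42, 44, 46, 47, 49}.
36 is in this set.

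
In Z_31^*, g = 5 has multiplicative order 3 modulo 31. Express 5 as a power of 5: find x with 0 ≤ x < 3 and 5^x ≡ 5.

1

Successive powers of 5 modulo 31:
  5^0=1  5^1=5
So 5^1 ≡ 5 (mod 31), giving x = 1.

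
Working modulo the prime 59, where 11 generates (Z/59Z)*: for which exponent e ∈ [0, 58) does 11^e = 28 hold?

24

Baby-step giant-step with m = ceil(sqrt(58)) = 8.
Baby table (11^j mod 59 for j=0..7):
  0:1  1:11  2:3  3:33  4:9  5:40  6:27  7:2
Giant step factor: 11^(-8) ≡ 51 (mod 59).
Scan 28·51^i mod 59 for i = 0, 1, …:
  i=0: 28   i=1: 12   i=2: 22   i=3: 1
Match at i=3, j=0: e = 3·8 + 0 = 24.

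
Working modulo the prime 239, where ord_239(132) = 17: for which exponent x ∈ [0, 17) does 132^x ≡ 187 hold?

Successive powers of 132 modulo 239:
  132^0=1  132^1=132  132^2=216  132^3=71  132^4=51  132^5=40
  132^6=22  132^7=36  132^8=211  132^9=128  132^10=166  132^11=163
  132^12=6  132^13=75  132^14=101  132^15=187
So 132^15 ≡ 187 (mod 239), giving x = 15.

15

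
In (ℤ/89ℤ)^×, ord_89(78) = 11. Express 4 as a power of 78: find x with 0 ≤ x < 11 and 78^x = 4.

3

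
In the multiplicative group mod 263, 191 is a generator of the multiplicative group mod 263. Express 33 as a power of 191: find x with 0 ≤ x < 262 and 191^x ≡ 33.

Baby-step giant-step with m = ceil(sqrt(262)) = 17.
Baby table (191^j mod 263 for j=0..16):
  0:1  1:191  2:187  3:212  4:253  5:194  6:234  7:247
  8:100  9:164  10:27  11:160  12:52  13:201  14:256  15:241
  16:6
Giant step factor: 191^(-17) ≡ 14 (mod 263).
Scan 33·14^i mod 263 for i = 0, 1, …:
  i=0: 33   i=1: 199   i=2: 156   i=3: 80
  i=4: 68   i=5: 163   i=6: 178   i=7: 125
  i=8: 172   i=9: 41   i=10: 48   i=11: 146
  i=12: 203   i=13: 212
Match at i=13, j=3: x = 13·17 + 3 = 224.

224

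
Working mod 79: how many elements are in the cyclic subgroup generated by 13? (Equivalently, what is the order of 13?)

39

The order of 13 must divide p − 1 = 78 = 2 · 3 · 13.
Divisors: 1, 2, 3, 6, 13, 26, 39, 78.
Check each in increasing order: 13^1 ≡ 13;  13^2 ≡ 11;  13^3 ≡ 64;  13^6 ≡ 67;  13^13 ≡ 55;  13^26 ≡ 23;  13^39 ≡ 1.
Smallest exponent giving 1 is 39.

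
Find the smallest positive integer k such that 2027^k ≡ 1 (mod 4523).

4522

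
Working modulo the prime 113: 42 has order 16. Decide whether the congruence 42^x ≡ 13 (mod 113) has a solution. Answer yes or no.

no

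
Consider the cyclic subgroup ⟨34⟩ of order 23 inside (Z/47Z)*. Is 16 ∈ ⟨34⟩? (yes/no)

16 ∈ ⟨34⟩ iff 16^23 ≡ 1 (mod 47), since |⟨34⟩| = 23.
16^23 mod 47 = 1.
Since 1 = 1, 16 lies in the subgroup.

yes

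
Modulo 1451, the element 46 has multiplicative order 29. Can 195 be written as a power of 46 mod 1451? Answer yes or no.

no

195 ∈ ⟨46⟩ iff 195^29 ≡ 1 (mod 1451), since |⟨46⟩| = 29.
195^29 mod 1451 = 372.
Since 372 ≠ 1, 195 does not lie in the subgroup.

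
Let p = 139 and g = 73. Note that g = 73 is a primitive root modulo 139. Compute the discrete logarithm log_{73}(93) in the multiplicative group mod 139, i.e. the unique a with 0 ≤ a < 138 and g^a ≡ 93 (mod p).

109

Baby-step giant-step with m = ceil(sqrt(138)) = 12.
Baby table (73^j mod 139 for j=0..11):
  0:1  1:73  2:47  3:95  4:124  5:17  6:129  7:104
  8:86  9:23  10:11  11:108
Giant step factor: 73^(-12) ≡ 57 (mod 139).
Scan 93·57^i mod 139 for i = 0, 1, …:
  i=0: 93   i=1: 19   i=2: 110   i=3: 15
  i=4: 21   i=5: 85   i=6: 119   i=7: 111
  i=8: 72   i=9: 73
Match at i=9, j=1: a = 9·12 + 1 = 109.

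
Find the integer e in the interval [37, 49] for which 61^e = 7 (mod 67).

41

Compute 61^37 mod 67 = 44, then multiply by 61 repeatedly:
  61^37=44  61^38=4  61^39=43  61^40=10  61^41=7
Found 7 at exponent 41.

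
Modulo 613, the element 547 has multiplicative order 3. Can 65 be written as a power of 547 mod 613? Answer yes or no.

yes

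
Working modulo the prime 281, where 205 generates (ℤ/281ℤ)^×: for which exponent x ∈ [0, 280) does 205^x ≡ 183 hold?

132

Baby-step giant-step with m = ceil(sqrt(280)) = 17.
Baby table (205^j mod 281 for j=0..16):
  0:1  1:205  2:156  3:227  4:170  5:6  6:106  7:93
  8:238  9:177  10:36  11:74  12:277  13:23  14:219  15:216
  16:163
Giant step factor: 205^(-17) ≡ 199 (mod 281).
Scan 183·199^i mod 281 for i = 0, 1, …:
  i=0: 183   i=1: 168   i=2: 274   i=3: 12
  i=4: 140   i=5: 41   i=6: 10   i=7: 23
Match at i=7, j=13: x = 7·17 + 13 = 132.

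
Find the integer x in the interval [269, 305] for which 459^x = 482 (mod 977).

293

Compute 459^269 mod 977 = 66, then multiply by 459 repeatedly:
  459^269=66  459^270=7  459^271=282  459^272=474  459^273=672
  459^274=693  459^275=562  459^276=30  459^277=92  459^278=217
  459^279=926  459^280=39  459^281=315  459^282=966  459^283=813
  459^284=930  459^285=898  459^286=865  459^287=373  459^288=232
  459^289=972  459^290=636  459^291=778  459^292=497  459^293=482
Found 482 at exponent 293.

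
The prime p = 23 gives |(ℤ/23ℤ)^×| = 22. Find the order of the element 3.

The order of 3 must divide p − 1 = 22 = 2 · 11.
Divisors: 1, 2, 11, 22.
Check each in increasing order: 3^1 ≡ 3;  3^2 ≡ 9;  3^11 ≡ 1.
Smallest exponent giving 1 is 11.

11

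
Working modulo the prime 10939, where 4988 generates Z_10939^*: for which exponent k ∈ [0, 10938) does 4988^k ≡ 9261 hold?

Baby-step giant-step with m = ceil(sqrt(10938)) = 105.
Baby table (4988^j mod 10939 for j=0..104):
  0:1  1:4988  2:4858  3:1819  4:4741  5:8929  6:5183  7:3947
  8:8375  9:9398  10:3609  11:7037  12:8244  13:1371  14:1673  15:9406
  16:10696  17:2145  18:918  19:6482  20:7471  21:7114  22:9455  23:3511
  24:10468  25:2537  26:9072  27:7432  28:9484  29:5956  30:9143  31:593
  32:4354  33:3837  34:6645  35:90  36:421  37:10599  38:10564  39:69
  40:5063  41:7032  42:5182  43:9898  44:3517  45:7579  46:9807  47:9047
  48:3061  49:8363  50:4237  51:8  52:7087  53:6047  54:3613  55:5111
  56:5798  57:8647  58:9698  59:1366  60:9550  61:6994  62:1601  63:318
  64:29  65:2445  66:9614  67:8995  68:6221  69:7344  70:8100  71:5073
  72:2217  73:10006  74:6210  75:7171  76:9357  77:6942  78:4761  79:10238
  80:3892  81:7510  82:4744  83:2015  84:8818  85:9404  86:720  87:3368
  88:8219  89:7939  90:552  91:7687  92:1561  93:8639  94:2611  95:6258
  96:5937  97:1883  98:6742  99:2610  100:1270  101:1079  102:64  103:2001
  104:4620
Giant step factor: 4988^(-105) ≡ 5155 (mod 10939).
Scan 9261·5155^i mod 10939 for i = 0, 1, …:
  i=0: 9261   i=1: 2659   i=2: 578   i=3: 4182
  i=4: 8380   i=5: 789   i=6: 8926   i=7: 4096
  i=8: 2610
Match at i=8, j=99: k = 8·105 + 99 = 939.

939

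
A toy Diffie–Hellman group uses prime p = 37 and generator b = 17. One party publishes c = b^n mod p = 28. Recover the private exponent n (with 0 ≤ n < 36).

10

Successive powers of 17 modulo 37:
  17^0=1  17^1=17  17^2=30  17^3=29  17^4=12  17^5=19
  17^6=27  17^7=15  17^8=33  17^9=6  17^10=28
So 17^10 ≡ 28 (mod 37), giving n = 10.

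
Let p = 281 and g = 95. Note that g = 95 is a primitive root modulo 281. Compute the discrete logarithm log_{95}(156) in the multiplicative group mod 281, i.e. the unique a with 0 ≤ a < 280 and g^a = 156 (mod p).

Baby-step giant-step with m = ceil(sqrt(280)) = 17.
Baby table (95^j mod 281 for j=0..16):
  0:1  1:95  2:33  3:44  4:246  5:47  6:250  7:146
  8:101  9:41  10:242  11:229  12:118  13:251  14:241  15:134
  16:85
Giant step factor: 95^(-17) ≡ 262 (mod 281).
Scan 156·262^i mod 281 for i = 0, 1, …:
  i=0: 156   i=1: 127   i=2: 116   i=3: 44
Match at i=3, j=3: a = 3·17 + 3 = 54.

54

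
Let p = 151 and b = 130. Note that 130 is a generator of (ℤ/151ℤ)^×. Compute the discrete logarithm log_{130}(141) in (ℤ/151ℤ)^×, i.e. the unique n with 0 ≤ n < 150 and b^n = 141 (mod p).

59

Baby-step giant-step with m = ceil(sqrt(150)) = 13.
Baby table (130^j mod 151 for j=0..12):
  0:1  1:130  2:139  3:101  4:144  5:147  6:84  7:48
  8:49  9:28  10:16  11:117  12:110
Giant step factor: 130^(-13) ≡ 104 (mod 151).
Scan 141·104^i mod 151 for i = 0, 1, …:
  i=0: 141   i=1: 17   i=2: 107   i=3: 105
  i=4: 48
Match at i=4, j=7: n = 4·13 + 7 = 59.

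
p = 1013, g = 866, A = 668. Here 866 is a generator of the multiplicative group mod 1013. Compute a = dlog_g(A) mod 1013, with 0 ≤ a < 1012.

206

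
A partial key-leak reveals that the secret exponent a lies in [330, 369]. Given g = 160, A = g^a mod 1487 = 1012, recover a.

336

Compute 160^330 mod 1487 = 1024, then multiply by 160 repeatedly:
  160^330=1024  160^331=270  160^332=77  160^333=424  160^334=925
  160^335=787  160^336=1012
Found 1012 at exponent 336.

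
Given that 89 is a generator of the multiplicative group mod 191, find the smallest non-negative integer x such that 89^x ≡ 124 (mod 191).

131

Baby-step giant-step with m = ceil(sqrt(190)) = 14.
Baby table (89^j mod 191 for j=0..13):
  0:1  1:89  2:90  3:179  4:78  5:66  6:144  7:19
  8:163  9:182  10:154  11:145  12:108  13:62
Giant step factor: 89^(-14) ≡ 100 (mod 191).
Scan 124·100^i mod 191 for i = 0, 1, …:
  i=0: 124   i=1: 176   i=2: 28   i=3: 126
  i=4: 185   i=5: 164   i=6: 165   i=7: 74
  i=8: 142   i=9: 66
Match at i=9, j=5: x = 9·14 + 5 = 131.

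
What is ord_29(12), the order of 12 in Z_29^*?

4

The order of 12 must divide p − 1 = 28 = 2^2 · 7.
Divisors: 1, 2, 4, 7, 14, 28.
Check each in increasing order: 12^1 ≡ 12;  12^2 ≡ 28;  12^4 ≡ 1.
Smallest exponent giving 1 is 4.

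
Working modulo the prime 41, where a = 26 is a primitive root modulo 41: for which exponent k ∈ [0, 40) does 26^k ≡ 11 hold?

19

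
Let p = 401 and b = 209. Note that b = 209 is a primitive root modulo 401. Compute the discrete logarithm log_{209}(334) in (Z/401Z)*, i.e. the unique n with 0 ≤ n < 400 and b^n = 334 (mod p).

89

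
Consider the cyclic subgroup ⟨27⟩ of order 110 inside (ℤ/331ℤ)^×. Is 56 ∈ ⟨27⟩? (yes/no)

yes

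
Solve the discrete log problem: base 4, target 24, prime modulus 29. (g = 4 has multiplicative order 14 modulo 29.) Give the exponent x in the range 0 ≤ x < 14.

Successive powers of 4 modulo 29:
  4^0=1  4^1=4  4^2=16  4^3=6  4^4=24
So 4^4 ≡ 24 (mod 29), giving x = 4.

4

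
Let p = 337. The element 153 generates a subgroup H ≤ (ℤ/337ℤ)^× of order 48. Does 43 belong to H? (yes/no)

no

43 ∈ ⟨153⟩ iff 43^48 ≡ 1 (mod 337), since |⟨153⟩| = 48.
43^48 mod 337 = 175.
Since 175 ≠ 1, 43 does not lie in the subgroup.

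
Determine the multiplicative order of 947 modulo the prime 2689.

896

The order of 947 must divide p − 1 = 2688 = 2^7 · 3 · 7.
Divisors: 1, 2, 3, 4, 6, 7, 8, 12, 14, 16, 21, 24, 28, 32, 42, 48, 56, 64, 84, 96, 112, 128, 168, 192, 224, 336, 384, 448, 672, 896, 1344, 2688.
Check each in increasing order: 947^1 ≡ 947;  947^2 ≡ 1372;  947^3 ≡ 497;  947^4 ≡ 84;  947^6 ≡ 2310;  947^7 ≡ 1413;  947^8 ≡ 1678;  947^12 ≡ 1124;  947^14 ≡ 1331;  947^16 ≡ 301;  947^21 ≡ 1092;  947^24 ≡ 2235;  947^28 ≡ 2199;  947^32 ≡ 1864;  947^42 ≡ 1237;  947^48 ≡ 1752;  947^56 ≡ 779;  947^64 ≡ 308;  947^84 ≡ 128;  947^96 ≡ 1355;  947^112 ≡ 1816;  947^128 ≡ 749;  947^168 ≡ 250;  947^192 ≡ 2127;  947^224 ≡ 1142;  947^336 ≡ 653;  947^384 ≡ 1231;  947^448 ≡ 2688;  947^672 ≡ 1547;  947^896 ≡ 1.
Smallest exponent giving 1 is 896.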